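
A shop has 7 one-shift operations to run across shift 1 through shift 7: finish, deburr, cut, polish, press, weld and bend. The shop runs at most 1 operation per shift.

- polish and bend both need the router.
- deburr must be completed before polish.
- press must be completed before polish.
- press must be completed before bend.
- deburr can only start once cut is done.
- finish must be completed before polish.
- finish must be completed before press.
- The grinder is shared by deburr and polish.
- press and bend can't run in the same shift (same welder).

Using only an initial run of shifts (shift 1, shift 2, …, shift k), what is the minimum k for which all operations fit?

The precedence chain requires at least 3 distinct shifts.
With at most 1 per shift and 7 operations, at least 7 shifts are needed.
7 works (last occupied shift: shift 7): for example polish=shift 5, finish=shift 1, cut=shift 3, bend=shift 6, deburr=shift 4, press=shift 2, weld=shift 7.

7 shifts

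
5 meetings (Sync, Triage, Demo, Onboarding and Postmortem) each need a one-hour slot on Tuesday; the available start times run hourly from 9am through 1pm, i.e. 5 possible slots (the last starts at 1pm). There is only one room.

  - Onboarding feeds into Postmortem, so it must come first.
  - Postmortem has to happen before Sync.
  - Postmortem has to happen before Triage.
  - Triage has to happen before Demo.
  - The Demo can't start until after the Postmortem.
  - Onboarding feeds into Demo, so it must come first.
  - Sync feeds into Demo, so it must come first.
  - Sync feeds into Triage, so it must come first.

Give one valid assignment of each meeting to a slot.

Demo in 1pm, Sync in 11am, Triage in 12pm, Onboarding in 9am, Postmortem in 10am

Checking: Postmortem(10am) before Demo(1pm); Triage(12pm) before Demo(1pm); Postmortem(10am) before Sync(11am); Sync(11am) before Demo(1pm); Onboarding(9am) before Demo(1pm); Sync(11am) before Triage(12pm); Postmortem(10am) before Triage(12pm); Onboarding(9am) before Postmortem(10am); max 1 per slot (cap 1).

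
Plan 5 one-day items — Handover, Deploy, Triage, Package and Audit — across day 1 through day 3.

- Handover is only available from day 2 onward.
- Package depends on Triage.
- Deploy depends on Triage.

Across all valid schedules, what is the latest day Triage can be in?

Downstream work caps Triage at day 2.
Triage at day 2 is achievable: Audit=day 1, Handover=day 2, Triage=day 2, Deploy=day 3, Package=day 3.

day 2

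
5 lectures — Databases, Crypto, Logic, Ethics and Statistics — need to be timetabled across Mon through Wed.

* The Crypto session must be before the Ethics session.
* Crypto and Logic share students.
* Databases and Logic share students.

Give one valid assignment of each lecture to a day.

Crypto=Mon; Ethics=Tue; Databases=Mon; Logic=Tue; Statistics=Mon

Checking: Crypto(Mon) before Ethics(Tue); Crypto(Mon) != Logic(Tue); Databases(Mon) != Logic(Tue).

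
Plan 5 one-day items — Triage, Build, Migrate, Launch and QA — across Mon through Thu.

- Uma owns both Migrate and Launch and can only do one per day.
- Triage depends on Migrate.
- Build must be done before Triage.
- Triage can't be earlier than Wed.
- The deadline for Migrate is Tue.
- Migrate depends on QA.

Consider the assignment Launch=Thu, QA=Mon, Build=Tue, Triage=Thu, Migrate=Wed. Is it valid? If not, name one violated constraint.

Uma owns both Migrate and Launch and can only do one per day — holds.
Triage can't be earlier than Wed — holds.
Build must be done before Triage — holds.
Migrate depends on QA — holds.
Triage depends on Migrate — holds.
The deadline for Migrate is Tue — violated.

No. The deadline for Migrate is Tue is not satisfied.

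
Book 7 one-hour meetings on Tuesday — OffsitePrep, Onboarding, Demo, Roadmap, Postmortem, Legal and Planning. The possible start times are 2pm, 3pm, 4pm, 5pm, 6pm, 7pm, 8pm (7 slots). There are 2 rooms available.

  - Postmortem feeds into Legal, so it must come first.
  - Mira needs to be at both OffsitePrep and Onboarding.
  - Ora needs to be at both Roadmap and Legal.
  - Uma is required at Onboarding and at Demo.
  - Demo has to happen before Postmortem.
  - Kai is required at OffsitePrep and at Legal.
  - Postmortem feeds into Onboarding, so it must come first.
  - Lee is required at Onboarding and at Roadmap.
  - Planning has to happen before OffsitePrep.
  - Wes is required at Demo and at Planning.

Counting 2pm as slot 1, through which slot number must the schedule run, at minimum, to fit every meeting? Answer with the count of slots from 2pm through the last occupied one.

The precedence chain requires at least 3 distinct slots.
With at most 2 per slot and 7 meetings, at least 4 slots are needed.
4 works (last occupied slot: 5pm): for example OffsitePrep=4pm, Planning=3pm, Demo=2pm, Postmortem=3pm, Legal=5pm, Onboarding=5pm, Roadmap=2pm.

4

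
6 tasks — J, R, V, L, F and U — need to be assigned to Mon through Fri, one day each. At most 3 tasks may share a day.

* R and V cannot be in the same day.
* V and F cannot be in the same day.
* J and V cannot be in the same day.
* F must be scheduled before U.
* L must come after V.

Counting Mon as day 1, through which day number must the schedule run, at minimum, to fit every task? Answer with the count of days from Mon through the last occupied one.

The precedence chain requires at least 2 distinct days.
With at most 3 per day and 6 tasks, at least 2 days are needed.
Could 2 days be enough, i.e. nothing placed later than Tue? No: U must come after F (at Mon or later) → {Tue}; F must come before U (at Tue or earlier) → {Mon}; L must come after V (at Mon or later) → {Tue}; V must come before L (at Tue or earlier) → {Mon}; F can't share with V (Mon) → nothing is left.
So 2 days is not enough.
3 works (last occupied day: Wed): for example F=Tue; L=Tue; U=Wed; R=Wed; J=Tue; V=Mon.

3 days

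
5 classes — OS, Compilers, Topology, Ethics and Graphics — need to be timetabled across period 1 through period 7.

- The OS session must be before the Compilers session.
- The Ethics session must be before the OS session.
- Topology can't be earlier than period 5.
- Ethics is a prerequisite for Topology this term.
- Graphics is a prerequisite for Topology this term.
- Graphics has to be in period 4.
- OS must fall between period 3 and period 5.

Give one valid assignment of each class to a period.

Graphics in period 4, Compilers in period 4, Ethics in period 1, OS in period 3, Topology in period 5

Checking: Graphics(period 4) before Topology(period 5); OS(period 3) before Compilers(period 4); Ethics(period 1) before OS(period 3); Ethics(period 1) before Topology(period 5); OS=period 3 in [period 3,period 5]; Graphics=period 4 in [period 4,period 4]; Topology=period 5 in [period 5,period 7].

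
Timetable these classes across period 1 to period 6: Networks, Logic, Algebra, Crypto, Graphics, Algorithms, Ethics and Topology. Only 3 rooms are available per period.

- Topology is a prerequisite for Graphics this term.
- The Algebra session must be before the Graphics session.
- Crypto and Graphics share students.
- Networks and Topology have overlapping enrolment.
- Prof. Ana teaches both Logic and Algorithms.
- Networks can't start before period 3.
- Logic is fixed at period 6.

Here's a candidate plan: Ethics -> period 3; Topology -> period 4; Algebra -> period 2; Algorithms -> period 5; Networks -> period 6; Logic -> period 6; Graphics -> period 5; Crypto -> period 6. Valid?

Prof. Ana teaches both Logic and Algorithms — holds.
Logic is fixed at period 6 — holds.
Crypto and Graphics share students — holds.
The Algebra session must be before the Graphics session — holds.
Networks and Topology have overlapping enrolment — holds.
Topology is a prerequisite for Graphics this term — holds.
Only 3 rooms are available per period — holds.
Networks can't start before period 3 — holds.

Valid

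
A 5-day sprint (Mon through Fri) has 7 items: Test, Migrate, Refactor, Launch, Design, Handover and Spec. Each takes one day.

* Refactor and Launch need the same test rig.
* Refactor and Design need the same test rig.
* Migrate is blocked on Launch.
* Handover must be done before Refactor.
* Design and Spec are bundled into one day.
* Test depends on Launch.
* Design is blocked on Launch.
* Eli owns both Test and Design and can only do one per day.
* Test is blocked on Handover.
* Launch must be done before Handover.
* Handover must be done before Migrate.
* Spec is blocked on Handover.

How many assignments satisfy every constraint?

Splitting on Test: it can be Wed (12), Thu (16), Fri (16). Listing each branch's schedules as (Migrate, Refactor, Launch, Design, Handover, Spec):
Test=Wed: (Wed,Wed,Mon,Thu,Tue,Thu) (Wed,Wed,Mon,Fri,Tue,Fri) (Wed,Thu,Mon,Fri,Tue,Fri) (Wed,Fri,Mon,Thu,Tue,Thu) (Thu,Wed,Mon,Thu,Tue,Thu) (Thu,Wed,Mon,Fri,Tue,Fri) (Thu,Thu,Mon,Fri,Tue,Fri) (Thu,Fri,Mon,Thu,Tue,Thu) (Fri,Wed,Mon,Thu,Tue,Thu) (Fri,Wed,Mon,Fri,Tue,Fri) (Fri,Thu,Mon,Fri,Tue,Fri) (Fri,Fri,Mon,Thu,Tue,Thu) — 12.
Test=Thu: (Wed,Wed,Mon,Fri,Tue,Fri) (Wed,Thu,Mon,Wed,Tue,Wed) (Wed,Thu,Mon,Fri,Tue,Fri) (Wed,Fri,Mon,Wed,Tue,Wed) (Thu,Wed,Mon,Fri,Tue,Fri) (Thu,Thu,Mon,Wed,Tue,Wed) (Thu,Thu,Mon,Fri,Tue,Fri) (Thu,Thu,Mon,Fri,Wed,Fri) (Thu,Thu,Tue,Fri,Wed,Fri) (Thu,Fri,Mon,Wed,Tue,Wed) (Fri,Wed,Mon,Fri,Tue,Fri) (Fri,Thu,Mon,Wed,Tue,Wed) (Fri,Thu,Mon,Fri,Tue,Fri) (Fri,Thu,Mon,Fri,Wed,Fri) (Fri,Thu,Tue,Fri,Wed,Fri) (Fri,Fri,Mon,Wed,Tue,Wed) — 16.
Test=Fri: (Wed,Wed,Mon,Thu,Tue,Thu) (Wed,Thu,Mon,Wed,Tue,Wed) (Wed,Fri,Mon,Wed,Tue,Wed) (Wed,Fri,Mon,Thu,Tue,Thu) (Thu,Wed,Mon,Thu,Tue,Thu) (Thu,Thu,Mon,Wed,Tue,Wed) (Thu,Fri,Mon,Wed,Tue,Wed) (Thu,Fri,Mon,Thu,Tue,Thu) (Thu,Fri,Mon,Thu,Wed,Thu) (Thu,Fri,Tue,Thu,Wed,Thu) (Fri,Wed,Mon,Thu,Tue,Thu) (Fri,Thu,Mon,Wed,Tue,Wed) (Fri,Fri,Mon,Wed,Tue,Wed) (Fri,Fri,Mon,Thu,Tue,Thu) (Fri,Fri,Mon,Thu,Wed,Thu) (Fri,Fri,Tue,Thu,Wed,Thu) — 16.
Summing: 12 + 16 + 16 = 44.

44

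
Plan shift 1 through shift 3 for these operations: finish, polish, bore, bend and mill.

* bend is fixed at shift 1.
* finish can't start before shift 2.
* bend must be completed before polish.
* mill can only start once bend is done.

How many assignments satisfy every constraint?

24

Splitting on finish: it can be shift 2 (12), shift 3 (12). Listing each branch's schedules as (polish, bore, bend, mill) by shift number:
finish=shift 2: (2,1,1,2) (2,1,1,3) (2,2,1,2) (2,2,1,3) (2,3,1,2) (2,3,1,3) (3,1,1,2) (3,1,1,3) (3,2,1,2) (3,2,1,3) (3,3,1,2) (3,3,1,3) — 12.
finish=shift 3: (2,1,1,2) (2,1,1,3) (2,2,1,2) (2,2,1,3) (2,3,1,2) (2,3,1,3) (3,1,1,2) (3,1,1,3) (3,2,1,2) (3,2,1,3) (3,3,1,2) (3,3,1,3) — 12.
Summing: 12 + 12 = 24.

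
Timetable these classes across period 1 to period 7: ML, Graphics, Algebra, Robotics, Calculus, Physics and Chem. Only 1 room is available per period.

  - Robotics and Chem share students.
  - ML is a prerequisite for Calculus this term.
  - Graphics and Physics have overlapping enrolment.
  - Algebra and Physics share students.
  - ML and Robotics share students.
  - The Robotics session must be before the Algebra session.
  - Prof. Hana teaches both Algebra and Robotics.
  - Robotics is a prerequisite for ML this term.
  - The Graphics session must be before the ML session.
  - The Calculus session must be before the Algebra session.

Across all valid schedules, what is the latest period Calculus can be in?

Precedence pushes Calculus to at least period 3; downstream work caps Calculus at period 6.
Calculus at period 6 is achievable: Robotics=period 1; Algebra=period 7; Graphics=period 2; ML=period 3; Calculus=period 6; Chem=period 5; Physics=period 4.

period 6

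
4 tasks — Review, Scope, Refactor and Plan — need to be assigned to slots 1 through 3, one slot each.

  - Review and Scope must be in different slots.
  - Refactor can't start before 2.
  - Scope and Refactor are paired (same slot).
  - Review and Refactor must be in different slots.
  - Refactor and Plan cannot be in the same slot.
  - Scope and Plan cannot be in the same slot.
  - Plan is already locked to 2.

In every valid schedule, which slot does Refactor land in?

Refactor's window is 2–3.
Plan is fixed at 2, and Refactor can't share a slot with Plan.
So Refactor must be 3.

3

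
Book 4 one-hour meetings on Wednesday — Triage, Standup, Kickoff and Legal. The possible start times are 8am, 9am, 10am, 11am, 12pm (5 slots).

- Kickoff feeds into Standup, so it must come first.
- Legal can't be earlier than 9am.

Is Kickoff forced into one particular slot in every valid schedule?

Kickoff can be 8am (e.g. Triage in 8am; Legal in 9am; Standup in 9am; Kickoff in 8am) or 9am (e.g. Standup -> 10am; Kickoff -> 9am; Triage -> 8am; Legal -> 9am).

No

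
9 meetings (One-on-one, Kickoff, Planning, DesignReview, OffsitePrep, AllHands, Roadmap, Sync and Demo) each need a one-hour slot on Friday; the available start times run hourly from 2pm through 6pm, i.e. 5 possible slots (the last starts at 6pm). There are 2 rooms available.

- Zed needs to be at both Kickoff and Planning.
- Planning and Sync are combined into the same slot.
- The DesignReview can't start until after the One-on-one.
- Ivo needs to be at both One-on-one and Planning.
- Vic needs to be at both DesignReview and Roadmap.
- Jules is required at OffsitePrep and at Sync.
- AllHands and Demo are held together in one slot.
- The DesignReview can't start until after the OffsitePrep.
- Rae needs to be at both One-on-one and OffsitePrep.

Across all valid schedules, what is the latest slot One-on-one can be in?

Downstream work caps One-on-one at 5pm.
One-on-one at 5pm is achievable: OffsitePrep -> 2pm, Kickoff -> 2pm, One-on-one -> 5pm, Planning -> 3pm, Demo -> 4pm, DesignReview -> 6pm, Sync -> 3pm, Roadmap -> 5pm, AllHands -> 4pm.

5pm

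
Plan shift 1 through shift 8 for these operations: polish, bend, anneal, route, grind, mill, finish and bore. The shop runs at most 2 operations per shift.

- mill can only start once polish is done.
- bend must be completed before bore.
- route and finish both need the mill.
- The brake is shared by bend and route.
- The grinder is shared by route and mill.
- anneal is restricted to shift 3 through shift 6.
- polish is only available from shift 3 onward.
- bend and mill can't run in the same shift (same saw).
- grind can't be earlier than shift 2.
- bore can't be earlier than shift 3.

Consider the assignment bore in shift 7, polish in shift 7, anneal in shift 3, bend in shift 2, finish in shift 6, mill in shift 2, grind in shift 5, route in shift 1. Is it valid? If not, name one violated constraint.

route and finish both need the mill — holds.
grind can't be earlier than shift 2 — holds.
bore can't be earlier than shift 3 — holds.
mill can only start once polish is done — violated.
The grinder is shared by route and mill — holds.
The shop runs at most 2 operations per shift — holds.
The brake is shared by bend and route — holds.
bend and mill can't run in the same shift (same saw) — violated.
bend must be completed before bore — holds.
anneal is restricted to shift 3 through shift 6 — holds.
polish is only available from shift 3 onward — holds.

No — it violates: bend and mill can't run in the same shift (same saw)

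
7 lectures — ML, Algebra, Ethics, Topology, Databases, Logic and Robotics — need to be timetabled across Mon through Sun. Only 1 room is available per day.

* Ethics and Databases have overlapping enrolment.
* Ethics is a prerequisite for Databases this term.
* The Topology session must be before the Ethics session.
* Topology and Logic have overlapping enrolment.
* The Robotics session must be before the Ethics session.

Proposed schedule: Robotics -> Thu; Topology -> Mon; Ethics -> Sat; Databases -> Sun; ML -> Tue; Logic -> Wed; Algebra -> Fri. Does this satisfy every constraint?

Yes, all constraints hold

Topology and Logic have overlapping enrolment — holds.
Ethics is a prerequisite for Databases this term — holds.
The Robotics session must be before the Ethics session — holds.
Only 1 room is available per day — holds.
The Topology session must be before the Ethics session — holds.
Ethics and Databases have overlapping enrolment — holds.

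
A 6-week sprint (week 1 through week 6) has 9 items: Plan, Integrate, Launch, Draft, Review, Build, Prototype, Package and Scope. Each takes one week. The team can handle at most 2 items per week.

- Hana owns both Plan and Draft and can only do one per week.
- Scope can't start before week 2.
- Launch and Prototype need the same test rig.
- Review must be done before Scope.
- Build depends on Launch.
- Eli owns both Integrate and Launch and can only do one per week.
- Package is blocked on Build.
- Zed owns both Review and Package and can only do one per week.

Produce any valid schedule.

Package=week 3, Integrate=week 4, Build=week 2, Draft=week 4, Scope=week 2, Prototype=week 5, Launch=week 1, Plan=week 3, Review=week 1

Checking: Build(week 2) before Package(week 3); Review(week 1) before Scope(week 2); Launch(week 1) before Build(week 2); Integrate(week 4) != Launch(week 1); Plan(week 3) != Draft(week 4); Launch(week 1) != Prototype(week 5); Review(week 1) != Package(week 3); Scope=week 2 in [week 2,week 6]; max 2 per week (cap 2).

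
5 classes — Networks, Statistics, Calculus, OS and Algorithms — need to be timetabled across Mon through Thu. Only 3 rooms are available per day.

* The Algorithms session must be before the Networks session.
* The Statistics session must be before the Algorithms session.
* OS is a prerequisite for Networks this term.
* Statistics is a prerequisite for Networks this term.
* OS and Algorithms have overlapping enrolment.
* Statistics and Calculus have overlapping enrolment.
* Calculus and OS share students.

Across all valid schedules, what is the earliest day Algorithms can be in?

Precedence pushes Algorithms to at least Tue; downstream work caps Algorithms at Wed.
Algorithms at Tue is achievable: Algorithms in Tue; Networks in Wed; Calculus in Tue; Statistics in Mon; OS in Mon.

Tue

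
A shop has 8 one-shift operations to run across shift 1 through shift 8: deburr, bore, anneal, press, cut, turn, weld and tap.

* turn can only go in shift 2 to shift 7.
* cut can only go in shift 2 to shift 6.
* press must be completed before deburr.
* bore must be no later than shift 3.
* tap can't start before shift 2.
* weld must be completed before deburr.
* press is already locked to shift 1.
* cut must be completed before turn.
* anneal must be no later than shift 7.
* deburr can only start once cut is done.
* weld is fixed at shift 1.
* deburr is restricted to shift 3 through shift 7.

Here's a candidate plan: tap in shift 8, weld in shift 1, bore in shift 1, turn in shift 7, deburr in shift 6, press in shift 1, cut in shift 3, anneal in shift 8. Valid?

bore must be no later than shift 3 — holds.
weld is fixed at shift 1 — holds.
cut must be completed before turn — holds.
press is already locked to shift 1 — holds.
press must be completed before deburr — holds.
tap can't start before shift 2 — holds.
turn can only go in shift 2 to shift 7 — holds.
cut can only go in shift 2 to shift 6 — holds.
weld must be completed before deburr — holds.
anneal must be no later than shift 7 — violated.
deburr is restricted to shift 3 through shift 7 — holds.
deburr can only start once cut is done — holds.

No. anneal must be no later than shift 7 is not satisfied.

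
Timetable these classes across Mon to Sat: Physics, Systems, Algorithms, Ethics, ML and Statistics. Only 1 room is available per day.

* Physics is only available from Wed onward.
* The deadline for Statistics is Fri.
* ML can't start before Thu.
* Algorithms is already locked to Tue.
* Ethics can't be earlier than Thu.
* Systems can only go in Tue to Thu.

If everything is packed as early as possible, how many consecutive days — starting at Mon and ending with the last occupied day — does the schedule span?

With at most 1 per day and 6 classes, at least 6 days are needed.
Ethics can't be placed before Thu — that is day 4 counting from Mon — so the schedule must run through at least 4 days.
6 works (last occupied day: Sat): for example Algorithms -> Tue; Ethics -> Thu; Systems -> Wed; ML -> Fri; Statistics -> Mon; Physics -> Sat.

6 days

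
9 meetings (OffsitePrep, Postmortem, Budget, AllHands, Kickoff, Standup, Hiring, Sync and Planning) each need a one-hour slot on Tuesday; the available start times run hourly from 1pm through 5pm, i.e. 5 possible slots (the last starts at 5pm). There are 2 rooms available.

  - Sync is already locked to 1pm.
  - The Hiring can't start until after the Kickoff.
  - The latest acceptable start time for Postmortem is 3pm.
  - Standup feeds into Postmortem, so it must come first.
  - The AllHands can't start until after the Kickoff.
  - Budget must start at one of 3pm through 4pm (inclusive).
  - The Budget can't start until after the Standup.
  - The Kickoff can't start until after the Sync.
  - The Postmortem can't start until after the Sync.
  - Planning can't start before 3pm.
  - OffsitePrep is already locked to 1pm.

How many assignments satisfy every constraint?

23

Splitting on Budget: it can be 3pm (7), 4pm (16). Listing each branch's schedules as (OffsitePrep, Postmortem, AllHands, Kickoff, Standup, Hiring, Sync, Planning):
Budget=3pm: (1pm,3pm,4pm,2pm,2pm,4pm,1pm,5pm) (1pm,3pm,4pm,2pm,2pm,5pm,1pm,4pm) (1pm,3pm,4pm,2pm,2pm,5pm,1pm,5pm) (1pm,3pm,5pm,2pm,2pm,4pm,1pm,4pm) (1pm,3pm,5pm,2pm,2pm,4pm,1pm,5pm) (1pm,3pm,5pm,2pm,2pm,5pm,1pm,4pm) (1pm,3pm,5pm,4pm,2pm,5pm,1pm,4pm) — 7.
Budget=4pm: (1pm,3pm,3pm,2pm,2pm,4pm,1pm,5pm) (1pm,3pm,3pm,2pm,2pm,5pm,1pm,4pm) (1pm,3pm,3pm,2pm,2pm,5pm,1pm,5pm) (1pm,3pm,4pm,2pm,2pm,3pm,1pm,5pm) (1pm,3pm,4pm,2pm,2pm,5pm,1pm,3pm) (1pm,3pm,4pm,2pm,2pm,5pm,1pm,5pm) (1pm,3pm,4pm,3pm,2pm,5pm,1pm,5pm) (1pm,3pm,5pm,2pm,2pm,3pm,1pm,4pm) (1pm,3pm,5pm,2pm,2pm,3pm,1pm,5pm) (1pm,3pm,5pm,2pm,2pm,4pm,1pm,3pm) (1pm,3pm,5pm,2pm,2pm,4pm,1pm,5pm) (1pm,3pm,5pm,2pm,2pm,5pm,1pm,3pm) (1pm,3pm,5pm,2pm,2pm,5pm,1pm,4pm) (1pm,3pm,5pm,3pm,2pm,4pm,1pm,5pm) (1pm,3pm,5pm,3pm,2pm,5pm,1pm,4pm) (1pm,3pm,5pm,4pm,2pm,5pm,1pm,3pm) — 16.
Summing: 7 + 16 = 23.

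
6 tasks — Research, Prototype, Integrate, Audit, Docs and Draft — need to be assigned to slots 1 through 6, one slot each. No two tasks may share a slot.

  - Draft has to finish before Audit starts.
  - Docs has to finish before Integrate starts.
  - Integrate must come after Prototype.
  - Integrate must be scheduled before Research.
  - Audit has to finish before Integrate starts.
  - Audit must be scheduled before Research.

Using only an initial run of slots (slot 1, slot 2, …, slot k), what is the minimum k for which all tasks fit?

6 slots

The precedence chain requires at least 4 distinct slots.
With at most 1 per slot and 6 tasks, at least 6 slots are needed.
6 works (last occupied slot: 6): for example Draft=1, Research=6, Prototype=3, Integrate=5, Docs=4, Audit=2.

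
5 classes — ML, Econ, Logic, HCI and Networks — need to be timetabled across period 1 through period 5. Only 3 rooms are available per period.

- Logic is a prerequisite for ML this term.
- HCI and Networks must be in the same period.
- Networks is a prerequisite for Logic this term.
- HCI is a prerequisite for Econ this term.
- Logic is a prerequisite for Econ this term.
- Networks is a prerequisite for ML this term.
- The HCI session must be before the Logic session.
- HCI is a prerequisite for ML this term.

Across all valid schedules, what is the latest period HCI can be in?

period 3

Downstream work caps HCI at period 3.
HCI at period 3 is achievable: HCI=period 3; Logic=period 4; ML=period 5; Econ=period 5; Networks=period 3.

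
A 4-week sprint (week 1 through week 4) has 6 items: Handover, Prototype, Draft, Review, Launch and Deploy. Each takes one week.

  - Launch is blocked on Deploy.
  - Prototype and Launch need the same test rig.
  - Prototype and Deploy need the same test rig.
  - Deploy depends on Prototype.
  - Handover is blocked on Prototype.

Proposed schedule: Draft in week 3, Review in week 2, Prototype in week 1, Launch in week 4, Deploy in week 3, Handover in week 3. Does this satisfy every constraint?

Yes, all constraints hold

Handover is blocked on Prototype — holds.
Prototype and Launch need the same test rig — holds.
Prototype and Deploy need the same test rig — holds.
Deploy depends on Prototype — holds.
Launch is blocked on Deploy — holds.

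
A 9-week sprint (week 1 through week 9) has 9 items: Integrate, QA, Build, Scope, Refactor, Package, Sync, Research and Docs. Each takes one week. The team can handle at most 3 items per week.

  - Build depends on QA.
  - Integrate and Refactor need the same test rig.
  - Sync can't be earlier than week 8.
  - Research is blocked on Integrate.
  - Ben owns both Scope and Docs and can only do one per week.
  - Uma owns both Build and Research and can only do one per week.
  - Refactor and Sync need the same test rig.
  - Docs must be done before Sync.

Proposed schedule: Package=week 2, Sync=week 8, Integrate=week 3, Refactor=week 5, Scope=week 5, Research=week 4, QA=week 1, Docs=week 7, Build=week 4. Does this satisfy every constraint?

No — it violates: Uma owns both Build and Research and can only do one per week

Integrate and Refactor need the same test rig — holds.
Research is blocked on Integrate — holds.
Ben owns both Scope and Docs and can only do one per week — holds.
Uma owns both Build and Research and can only do one per week — violated.
The team can handle at most 3 items per week — holds.
Sync can't be earlier than week 8 — holds.
Docs must be done before Sync — holds.
Build depends on QA — holds.
Refactor and Sync need the same test rig — holds.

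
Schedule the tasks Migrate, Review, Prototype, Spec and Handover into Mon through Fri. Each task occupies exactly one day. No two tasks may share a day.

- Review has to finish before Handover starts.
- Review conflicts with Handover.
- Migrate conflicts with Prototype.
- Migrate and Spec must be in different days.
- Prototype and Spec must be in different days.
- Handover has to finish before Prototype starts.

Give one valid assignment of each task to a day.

Handover in Tue; Spec in Fri; Review in Mon; Prototype in Wed; Migrate in Thu

Checking: Handover(Tue) before Prototype(Wed); Review(Mon) before Handover(Tue); Prototype(Wed) != Spec(Fri); Migrate(Thu) != Prototype(Wed); Migrate(Thu) != Spec(Fri); Review(Mon) != Handover(Tue); max 1 per day (cap 1).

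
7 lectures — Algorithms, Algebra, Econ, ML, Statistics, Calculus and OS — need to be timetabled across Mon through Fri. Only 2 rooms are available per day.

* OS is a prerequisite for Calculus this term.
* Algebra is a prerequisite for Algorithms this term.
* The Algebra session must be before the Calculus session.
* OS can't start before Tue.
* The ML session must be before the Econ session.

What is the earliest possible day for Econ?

Tue

Precedence pushes Econ to at least Tue.
Econ at Tue is achievable: Calculus=Wed; ML=Mon; Econ=Tue; Algorithms=Wed; Algebra=Mon; Statistics=Thu; OS=Tue.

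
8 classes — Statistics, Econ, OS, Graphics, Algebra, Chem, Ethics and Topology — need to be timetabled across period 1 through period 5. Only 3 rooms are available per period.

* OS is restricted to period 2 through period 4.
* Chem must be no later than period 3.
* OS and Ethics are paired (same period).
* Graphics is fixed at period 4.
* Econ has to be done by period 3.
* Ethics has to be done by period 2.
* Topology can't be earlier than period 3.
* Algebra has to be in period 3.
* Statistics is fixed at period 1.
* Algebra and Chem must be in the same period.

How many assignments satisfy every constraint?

8

Splitting on Econ: it can be period 1 (3), period 2 (3), period 3 (2). Listing each branch's schedules as (Statistics, OS, Graphics, Algebra, Chem, Ethics, Topology) by period number:
Econ=period 1: (1,2,4,3,3,2,3) (1,2,4,3,3,2,4) (1,2,4,3,3,2,5) — 3.
Econ=period 2: (1,2,4,3,3,2,3) (1,2,4,3,3,2,4) (1,2,4,3,3,2,5) — 3.
Econ=period 3: (1,2,4,3,3,2,4) (1,2,4,3,3,2,5) — 2.
Summing: 3 + 3 + 2 = 8.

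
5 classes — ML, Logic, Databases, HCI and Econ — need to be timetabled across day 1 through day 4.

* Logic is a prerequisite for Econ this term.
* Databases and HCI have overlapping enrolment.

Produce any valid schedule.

Databases=day 1; HCI=day 2; Logic=day 1; Econ=day 2; ML=day 1

Checking: Logic(day 1) before Econ(day 2); Databases(day 1) != HCI(day 2).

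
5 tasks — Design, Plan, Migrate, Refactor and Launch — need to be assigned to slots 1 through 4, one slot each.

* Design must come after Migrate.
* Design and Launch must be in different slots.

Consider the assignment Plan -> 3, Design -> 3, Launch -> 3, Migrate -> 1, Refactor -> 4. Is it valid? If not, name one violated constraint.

No. Design and Launch must be in different slots is not satisfied.

Design must come after Migrate — holds.
Design and Launch must be in different slots — violated.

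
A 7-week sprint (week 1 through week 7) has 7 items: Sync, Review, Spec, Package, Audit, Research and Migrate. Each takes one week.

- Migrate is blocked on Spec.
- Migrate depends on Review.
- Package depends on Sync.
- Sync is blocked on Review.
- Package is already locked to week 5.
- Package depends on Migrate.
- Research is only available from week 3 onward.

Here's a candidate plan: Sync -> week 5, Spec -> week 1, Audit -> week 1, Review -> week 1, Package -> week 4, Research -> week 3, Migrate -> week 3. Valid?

Invalid. Package depends on Sync.

Sync is blocked on Review — holds.
Research is only available from week 3 onward — holds.
Package depends on Sync — violated.
Migrate is blocked on Spec — holds.
Package depends on Migrate — holds.
Package is already locked to week 5 — violated.
Migrate depends on Review — holds.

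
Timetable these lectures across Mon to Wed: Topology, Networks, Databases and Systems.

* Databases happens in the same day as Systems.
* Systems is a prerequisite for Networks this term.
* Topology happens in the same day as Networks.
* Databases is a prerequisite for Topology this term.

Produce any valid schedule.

Databases in Mon, Networks in Tue, Topology in Tue, Systems in Mon

Checking: Systems(Mon) before Networks(Tue); Databases(Mon) before Topology(Tue); Topology = Networks = Tue; Databases = Systems = Mon.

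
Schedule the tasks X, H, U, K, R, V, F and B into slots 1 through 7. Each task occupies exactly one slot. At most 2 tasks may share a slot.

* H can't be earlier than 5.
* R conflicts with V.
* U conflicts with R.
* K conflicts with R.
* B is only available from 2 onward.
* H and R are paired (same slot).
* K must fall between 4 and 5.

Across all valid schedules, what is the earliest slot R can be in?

5

R must be in the same slot as H, which can't be before 5, so R is at least 5.
R at 5 is achievable: X=1, V=2, H=5, K=4, U=1, B=2, R=5, F=3.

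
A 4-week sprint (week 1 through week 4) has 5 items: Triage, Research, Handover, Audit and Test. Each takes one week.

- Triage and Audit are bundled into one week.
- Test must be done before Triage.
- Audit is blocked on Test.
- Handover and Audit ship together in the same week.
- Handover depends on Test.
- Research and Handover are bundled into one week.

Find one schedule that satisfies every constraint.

Triage=week 2, Test=week 1, Research=week 2, Audit=week 2, Handover=week 2

Checking: Test(week 1) before Handover(week 2); Test(week 1) before Audit(week 2); Test(week 1) before Triage(week 2); Research = Handover = week 2; Triage = Audit = week 2; Handover = Audit = week 2.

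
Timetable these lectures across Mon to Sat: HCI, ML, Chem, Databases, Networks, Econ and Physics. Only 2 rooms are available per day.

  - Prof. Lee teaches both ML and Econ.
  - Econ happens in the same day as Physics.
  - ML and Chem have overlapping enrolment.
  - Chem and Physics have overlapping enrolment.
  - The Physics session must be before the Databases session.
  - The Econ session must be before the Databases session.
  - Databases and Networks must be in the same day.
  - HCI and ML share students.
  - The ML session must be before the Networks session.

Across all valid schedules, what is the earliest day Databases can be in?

Wed

Precedence pushes Databases to at least Tue.
Databases at Wed is achievable: HCI in Thu, Econ in Tue, Chem in Thu, ML in Mon, Networks in Wed, Databases in Wed, Physics in Tue.
Nothing earlier works — the conflict and capacity constraints rule out every day before Wed.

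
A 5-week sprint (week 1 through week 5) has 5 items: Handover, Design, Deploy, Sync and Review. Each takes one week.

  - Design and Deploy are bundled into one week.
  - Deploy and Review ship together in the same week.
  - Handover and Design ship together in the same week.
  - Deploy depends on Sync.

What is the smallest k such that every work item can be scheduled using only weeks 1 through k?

The precedence chain requires at least 2 distinct weeks.
2 works (last occupied week: week 2): for example Review in week 2, Sync in week 1, Handover in week 2, Design in week 2, Deploy in week 2.

2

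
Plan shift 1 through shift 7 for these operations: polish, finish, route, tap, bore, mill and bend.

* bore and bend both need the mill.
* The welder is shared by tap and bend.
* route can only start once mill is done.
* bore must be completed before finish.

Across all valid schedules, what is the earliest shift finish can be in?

shift 2

Precedence pushes finish to at least shift 2.
finish at shift 2 is achievable: bend -> shift 2; polish -> shift 1; finish -> shift 2; mill -> shift 1; bore -> shift 1; tap -> shift 1; route -> shift 2.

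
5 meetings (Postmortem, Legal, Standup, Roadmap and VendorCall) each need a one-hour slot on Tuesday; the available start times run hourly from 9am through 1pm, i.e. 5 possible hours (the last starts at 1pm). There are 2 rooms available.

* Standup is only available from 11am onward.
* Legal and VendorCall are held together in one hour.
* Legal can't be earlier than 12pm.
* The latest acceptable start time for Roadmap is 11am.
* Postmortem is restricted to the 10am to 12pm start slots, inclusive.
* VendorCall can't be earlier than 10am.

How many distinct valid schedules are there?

28

Splitting on Postmortem: it can be 10am (12), 11am (10), 12pm (6). Listing each branch's schedules as (Legal, Standup, Roadmap, VendorCall):
Postmortem=10am: (12pm,11am,9am,12pm) (12pm,11am,10am,12pm) (12pm,11am,11am,12pm) (12pm,1pm,9am,12pm) (12pm,1pm,10am,12pm) (12pm,1pm,11am,12pm) (1pm,11am,9am,1pm) (1pm,11am,10am,1pm) (1pm,11am,11am,1pm) (1pm,12pm,9am,1pm) (1pm,12pm,10am,1pm) (1pm,12pm,11am,1pm) — 12.
Postmortem=11am: (12pm,11am,9am,12pm) (12pm,11am,10am,12pm) (12pm,1pm,9am,12pm) (12pm,1pm,10am,12pm) (12pm,1pm,11am,12pm) (1pm,11am,9am,1pm) (1pm,11am,10am,1pm) (1pm,12pm,9am,1pm) (1pm,12pm,10am,1pm) (1pm,12pm,11am,1pm) — 10.
Postmortem=12pm: (1pm,11am,9am,1pm) (1pm,11am,10am,1pm) (1pm,11am,11am,1pm) (1pm,12pm,9am,1pm) (1pm,12pm,10am,1pm) (1pm,12pm,11am,1pm) — 6.
Summing: 12 + 10 + 6 = 28.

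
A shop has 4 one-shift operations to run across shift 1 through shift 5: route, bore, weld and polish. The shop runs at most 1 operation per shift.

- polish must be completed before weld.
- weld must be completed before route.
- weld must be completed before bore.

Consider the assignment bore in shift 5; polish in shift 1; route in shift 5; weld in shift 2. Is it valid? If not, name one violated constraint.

weld must be completed before route — holds.
weld must be completed before bore — holds.
The shop runs at most 1 operation per shift — violated.
polish must be completed before weld — holds.

Invalid. The shop runs at most 1 operation per shift.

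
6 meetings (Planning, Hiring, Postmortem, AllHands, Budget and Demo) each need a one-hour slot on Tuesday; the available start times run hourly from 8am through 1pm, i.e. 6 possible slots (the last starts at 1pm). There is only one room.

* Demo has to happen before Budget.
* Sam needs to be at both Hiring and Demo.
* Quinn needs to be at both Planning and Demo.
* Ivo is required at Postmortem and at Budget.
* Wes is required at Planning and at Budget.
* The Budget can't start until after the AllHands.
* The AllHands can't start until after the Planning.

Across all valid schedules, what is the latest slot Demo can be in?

12pm

Downstream work caps Demo at 12pm.
Demo at 12pm is achievable: Budget -> 1pm, Postmortem -> 11am, AllHands -> 9am, Demo -> 12pm, Hiring -> 10am, Planning -> 8am.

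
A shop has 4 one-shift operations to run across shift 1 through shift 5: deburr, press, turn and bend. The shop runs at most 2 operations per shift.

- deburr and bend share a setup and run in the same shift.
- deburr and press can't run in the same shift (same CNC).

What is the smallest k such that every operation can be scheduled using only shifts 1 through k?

2

With at most 2 per shift and 4 operations, at least 2 shifts are needed.
2 works (last occupied shift: shift 2): for example turn in shift 2; press in shift 2; deburr in shift 1; bend in shift 1.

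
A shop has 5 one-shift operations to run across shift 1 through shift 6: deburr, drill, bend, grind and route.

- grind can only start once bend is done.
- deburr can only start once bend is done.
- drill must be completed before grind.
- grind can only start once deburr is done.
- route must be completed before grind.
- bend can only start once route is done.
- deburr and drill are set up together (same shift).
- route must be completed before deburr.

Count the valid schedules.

15

Splitting on deburr: it can be shift 3 (3), shift 4 (6), shift 5 (6). Listing each branch's schedules as (drill, bend, grind, route) by shift number:
deburr=shift 3: (3,2,4,1) (3,2,5,1) (3,2,6,1) — 3.
deburr=shift 4: (4,2,5,1) (4,2,6,1) (4,3,5,1) (4,3,5,2) (4,3,6,1) (4,3,6,2) — 6.
deburr=shift 5: (5,2,6,1) (5,3,6,1) (5,3,6,2) (5,4,6,1) (5,4,6,2) (5,4,6,3) — 6.
Summing: 3 + 6 + 6 = 15.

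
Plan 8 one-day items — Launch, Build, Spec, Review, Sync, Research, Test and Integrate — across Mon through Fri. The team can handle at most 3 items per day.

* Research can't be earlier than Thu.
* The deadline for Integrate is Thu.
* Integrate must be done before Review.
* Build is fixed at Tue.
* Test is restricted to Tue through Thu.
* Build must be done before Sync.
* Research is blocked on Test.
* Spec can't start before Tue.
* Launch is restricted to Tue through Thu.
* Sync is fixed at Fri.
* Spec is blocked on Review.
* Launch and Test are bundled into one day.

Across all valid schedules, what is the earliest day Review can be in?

Precedence pushes Review to at least Tue; downstream work caps Review at Thu.
Review at Tue is achievable: Test -> Wed; Review -> Tue; Launch -> Wed; Build -> Tue; Integrate -> Mon; Sync -> Fri; Research -> Thu; Spec -> Wed.

Tue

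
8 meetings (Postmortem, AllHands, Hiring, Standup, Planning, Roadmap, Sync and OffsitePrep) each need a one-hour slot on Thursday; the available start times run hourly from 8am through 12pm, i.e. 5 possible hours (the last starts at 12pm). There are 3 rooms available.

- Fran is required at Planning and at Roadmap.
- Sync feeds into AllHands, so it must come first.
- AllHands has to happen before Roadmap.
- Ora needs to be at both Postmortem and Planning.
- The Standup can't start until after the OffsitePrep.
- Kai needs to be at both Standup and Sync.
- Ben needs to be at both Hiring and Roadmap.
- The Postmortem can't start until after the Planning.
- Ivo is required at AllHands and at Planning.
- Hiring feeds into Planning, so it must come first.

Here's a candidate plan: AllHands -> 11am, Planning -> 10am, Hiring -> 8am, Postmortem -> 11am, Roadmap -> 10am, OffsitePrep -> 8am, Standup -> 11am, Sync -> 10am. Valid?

No — it violates: Fran is required at Planning and at Roadmap

The Standup can't start until after the OffsitePrep — holds.
Ben needs to be at both Hiring and Roadmap — holds.
There are 3 rooms available — holds.
Fran is required at Planning and at Roadmap — violated.
Ora needs to be at both Postmortem and Planning — holds.
Hiring feeds into Planning, so it must come first — holds.
AllHands has to happen before Roadmap — violated.
Ivo is required at AllHands and at Planning — holds.
Kai needs to be at both Standup and Sync — holds.
Sync feeds into AllHands, so it must come first — holds.
The Postmortem can't start until after the Planning — holds.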